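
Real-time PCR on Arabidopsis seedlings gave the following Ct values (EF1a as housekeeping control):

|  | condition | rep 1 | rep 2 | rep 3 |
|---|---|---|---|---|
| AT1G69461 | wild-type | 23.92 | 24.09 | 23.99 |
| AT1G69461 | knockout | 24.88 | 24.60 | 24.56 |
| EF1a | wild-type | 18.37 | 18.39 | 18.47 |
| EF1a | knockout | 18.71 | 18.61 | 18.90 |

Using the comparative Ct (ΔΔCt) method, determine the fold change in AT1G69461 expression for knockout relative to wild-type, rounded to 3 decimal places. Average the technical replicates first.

0.785

Mean Ct: AT1G69461 wild-type 24.000; AT1G69461 knockout 24.680; EF1a wild-type 18.410; EF1a knockout 18.740
ΔCt(wild-type) = 24.000 − 18.410 = 5.590
ΔCt(knockout) = 24.680 − 18.740 = 5.940
ΔΔCt = 5.940 − 5.590 = 0.350
Fold change = 2^(−0.350) = 0.7846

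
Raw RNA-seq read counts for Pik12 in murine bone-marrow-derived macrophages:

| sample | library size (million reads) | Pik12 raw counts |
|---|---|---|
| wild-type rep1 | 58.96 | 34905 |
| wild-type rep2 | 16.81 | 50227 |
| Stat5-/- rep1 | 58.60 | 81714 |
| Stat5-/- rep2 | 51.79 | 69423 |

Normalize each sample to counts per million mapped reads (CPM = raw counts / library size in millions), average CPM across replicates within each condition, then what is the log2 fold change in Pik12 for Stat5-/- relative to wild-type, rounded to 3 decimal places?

-0.388

CPM(wild-type rep1) = 34905 / 58.96 = 592.0115
CPM(wild-type rep2) = 50227 / 16.81 = 2987.9239
CPM(Stat5-/- rep1) = 81714 / 58.60 = 1394.4369
CPM(Stat5-/- rep2) = 69423 / 51.79 = 1340.4711
mean CPM(wild-type) = 1789.9677; mean CPM(Stat5-/-) = 1367.4540
Fold change = 1367.4540 / 1789.9677 = 0.76395
log2(0.76395) = -0.3884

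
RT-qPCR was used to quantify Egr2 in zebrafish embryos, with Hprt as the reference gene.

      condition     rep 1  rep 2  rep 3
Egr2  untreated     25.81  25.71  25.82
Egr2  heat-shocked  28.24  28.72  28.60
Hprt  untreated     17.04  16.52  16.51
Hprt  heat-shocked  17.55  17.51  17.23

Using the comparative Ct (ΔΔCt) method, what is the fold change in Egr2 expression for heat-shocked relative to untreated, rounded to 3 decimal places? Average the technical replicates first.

0.250

Mean Ct: Egr2 untreated 25.780; Egr2 heat-shocked 28.520; Hprt untreated 16.690; Hprt heat-shocked 17.430
ΔCt(untreated) = 25.780 − 16.690 = 9.090
ΔCt(heat-shocked) = 28.520 − 17.430 = 11.090
ΔΔCt = 11.090 − 9.090 = 2.000
Fold change = 2^(−2.000) = 0.2500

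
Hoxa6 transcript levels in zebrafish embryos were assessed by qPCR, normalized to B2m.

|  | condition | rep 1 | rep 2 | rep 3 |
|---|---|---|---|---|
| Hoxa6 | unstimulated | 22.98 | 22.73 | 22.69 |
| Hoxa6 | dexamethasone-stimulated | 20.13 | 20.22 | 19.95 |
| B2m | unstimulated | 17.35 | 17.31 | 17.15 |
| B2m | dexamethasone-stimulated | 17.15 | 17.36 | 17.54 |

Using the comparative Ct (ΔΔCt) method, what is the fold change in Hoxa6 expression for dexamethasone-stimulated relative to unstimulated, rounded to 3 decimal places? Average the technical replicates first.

Mean Ct: Hoxa6 unstimulated 22.800; Hoxa6 dexamethasone-stimulated 20.100; B2m unstimulated 17.270; B2m dexamethasone-stimulated 17.350
ΔCt(unstimulated) = 22.800 − 17.270 = 5.530
ΔCt(dexamethasone-stimulated) = 20.100 − 17.350 = 2.750
ΔΔCt = 2.750 − 5.530 = -2.780
Fold change = 2^(−(-2.780)) = 2^2.780 = 6.8685

6.869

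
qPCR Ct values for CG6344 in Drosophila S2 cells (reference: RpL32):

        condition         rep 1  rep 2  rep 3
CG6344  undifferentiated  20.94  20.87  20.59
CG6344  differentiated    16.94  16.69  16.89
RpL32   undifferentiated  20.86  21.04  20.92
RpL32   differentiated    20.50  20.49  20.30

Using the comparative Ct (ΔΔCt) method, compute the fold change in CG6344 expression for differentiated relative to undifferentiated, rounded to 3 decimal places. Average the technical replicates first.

10.928

Mean Ct: CG6344 undifferentiated 20.800; CG6344 differentiated 16.840; RpL32 undifferentiated 20.940; RpL32 differentiated 20.430
ΔCt(undifferentiated) = 20.800 − 20.940 = -0.140
ΔCt(differentiated) = 16.840 − 20.430 = -3.590
ΔΔCt = -3.590 − (-0.140) = -3.450
Fold change = 2^(−(-3.450)) = 2^3.450 = 10.9283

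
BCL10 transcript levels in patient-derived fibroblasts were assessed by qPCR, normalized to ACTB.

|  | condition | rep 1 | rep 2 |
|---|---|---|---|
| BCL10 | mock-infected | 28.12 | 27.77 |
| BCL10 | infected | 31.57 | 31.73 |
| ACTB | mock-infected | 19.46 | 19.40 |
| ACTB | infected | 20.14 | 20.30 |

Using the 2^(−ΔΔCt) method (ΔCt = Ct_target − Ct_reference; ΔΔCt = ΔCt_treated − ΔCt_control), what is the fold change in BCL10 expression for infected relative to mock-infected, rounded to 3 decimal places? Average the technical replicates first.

0.133

Mean Ct: BCL10 mock-infected 27.945; BCL10 infected 31.650; ACTB mock-infected 19.430; ACTB infected 20.220
ΔCt(mock-infected) = 27.945 − 19.430 = 8.515
ΔCt(infected) = 31.650 − 20.220 = 11.430
ΔΔCt = 11.430 − 8.515 = 2.915
Fold change = 2^(−2.915) = 0.1326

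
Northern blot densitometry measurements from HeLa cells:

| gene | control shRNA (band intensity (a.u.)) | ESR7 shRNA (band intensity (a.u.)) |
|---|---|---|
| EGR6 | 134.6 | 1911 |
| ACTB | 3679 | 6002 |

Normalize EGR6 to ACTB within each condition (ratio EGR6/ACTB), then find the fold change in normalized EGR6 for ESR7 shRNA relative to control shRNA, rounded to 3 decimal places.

EGR6/ACTB (control shRNA) = 134.6 / 3679 = 0.036586
EGR6/ACTB (ESR7 shRNA) = 1911 / 6002 = 0.31839
Fold change = 0.31839 / 0.036586 = 8.7026

8.703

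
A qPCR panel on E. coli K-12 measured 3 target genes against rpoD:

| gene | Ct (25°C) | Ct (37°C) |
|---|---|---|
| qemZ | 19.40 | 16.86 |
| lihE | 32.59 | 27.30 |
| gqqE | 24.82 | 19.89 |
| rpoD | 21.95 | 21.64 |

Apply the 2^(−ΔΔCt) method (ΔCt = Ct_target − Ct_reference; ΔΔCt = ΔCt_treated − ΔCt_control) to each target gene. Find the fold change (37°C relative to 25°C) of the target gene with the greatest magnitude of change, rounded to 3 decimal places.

qemZ: ΔΔCt = (16.86−21.64) − (19.40−21.95) = -4.78 − (-2.55) = -2.23; fold change = 2^2.23 = 4.691
lihE: ΔΔCt = (27.30−21.64) − (32.59−21.95) = 5.66 − 10.64 = -4.98; fold change = 2^4.98 = 31.559
gqqE: ΔΔCt = (19.89−21.64) − (24.82−21.95) = -1.75 − 2.87 = -4.62; fold change = 2^4.62 = 24.590
lihE has the largest |ΔΔCt| = 4.98.

31.559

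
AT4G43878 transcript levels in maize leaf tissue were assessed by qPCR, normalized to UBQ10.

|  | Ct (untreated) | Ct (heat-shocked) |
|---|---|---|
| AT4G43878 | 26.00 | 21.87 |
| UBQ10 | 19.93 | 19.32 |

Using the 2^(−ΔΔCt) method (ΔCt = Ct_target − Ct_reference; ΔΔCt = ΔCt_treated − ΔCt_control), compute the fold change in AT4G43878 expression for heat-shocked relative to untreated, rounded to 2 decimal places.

ΔCt(untreated) = 26.000 − 19.930 = 6.070
ΔCt(heat-shocked) = 21.870 − 19.320 = 2.550
ΔΔCt = 2.550 − 6.070 = -3.520
Fold change = 2^(−(-3.520)) = 2^3.520 = 11.472

11.47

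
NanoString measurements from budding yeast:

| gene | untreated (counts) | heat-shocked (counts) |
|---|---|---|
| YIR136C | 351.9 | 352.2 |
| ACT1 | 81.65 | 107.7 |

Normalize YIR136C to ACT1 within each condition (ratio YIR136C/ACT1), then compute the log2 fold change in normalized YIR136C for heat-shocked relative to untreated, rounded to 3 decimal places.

YIR136C/ACT1 (untreated) = 351.9 / 81.65 = 4.3099
YIR136C/ACT1 (heat-shocked) = 352.2 / 107.7 = 3.2702
Fold change = 3.2702 / 4.3099 = 0.7588
log2(0.7588) = -0.3983

-0.398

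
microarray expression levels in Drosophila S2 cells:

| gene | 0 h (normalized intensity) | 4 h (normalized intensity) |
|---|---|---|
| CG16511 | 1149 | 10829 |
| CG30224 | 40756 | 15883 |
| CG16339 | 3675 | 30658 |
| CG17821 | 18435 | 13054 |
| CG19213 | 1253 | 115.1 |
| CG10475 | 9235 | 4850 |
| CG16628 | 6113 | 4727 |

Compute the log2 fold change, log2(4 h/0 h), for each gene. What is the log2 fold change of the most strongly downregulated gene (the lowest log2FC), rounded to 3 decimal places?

-3.444

log2(10829/1149) = 3.236  (CG16511)
log2(15883/40756) = -1.360  (CG30224)
log2(30658/3675) = 3.060  (CG16339)
log2(13054/18435) = -0.498  (CG17821)
log2(115.1/1253) = -3.444  (CG19213)
log2(4850/9235) = -0.929  (CG10475)
log2(4727/6113) = -0.371  (CG16628)
CG19213 is most strongly downregulated.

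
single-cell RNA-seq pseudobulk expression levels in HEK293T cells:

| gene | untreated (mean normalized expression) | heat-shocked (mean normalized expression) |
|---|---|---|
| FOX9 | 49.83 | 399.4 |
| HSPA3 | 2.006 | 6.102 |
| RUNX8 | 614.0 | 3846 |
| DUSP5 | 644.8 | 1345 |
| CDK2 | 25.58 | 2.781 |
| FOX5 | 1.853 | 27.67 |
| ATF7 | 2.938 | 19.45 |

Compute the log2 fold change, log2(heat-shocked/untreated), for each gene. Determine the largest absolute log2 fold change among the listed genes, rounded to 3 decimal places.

3.900

log2(399.4/49.83) = 3.003  (FOX9)
log2(6.102/2.006) = 1.605  (HSPA3)
log2(3846/614.0) = 2.647  (RUNX8)
log2(1345/644.8) = 1.061  (DUSP5)
log2(2.781/25.58) = -3.201  (CDK2)
log2(27.67/1.853) = 3.900  (FOX5)
log2(19.45/2.938) = 2.727  (ATF7)
The largest magnitude belongs to FOX5.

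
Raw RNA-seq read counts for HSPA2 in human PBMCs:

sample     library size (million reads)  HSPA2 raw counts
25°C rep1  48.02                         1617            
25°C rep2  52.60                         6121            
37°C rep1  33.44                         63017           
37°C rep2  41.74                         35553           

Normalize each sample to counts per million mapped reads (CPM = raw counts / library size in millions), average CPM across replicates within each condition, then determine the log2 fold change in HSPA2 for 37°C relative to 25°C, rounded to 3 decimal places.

CPM(25°C rep1) = 1617 / 48.02 = 33.6735
CPM(25°C rep2) = 6121 / 52.60 = 116.3688
CPM(37°C rep1) = 63017 / 33.44 = 1884.4797
CPM(37°C rep2) = 35553 / 41.74 = 851.7729
mean CPM(25°C) = 75.0211; mean CPM(37°C) = 1368.1263
Fold change = 1368.1263 / 75.0211 = 18.23654
log2(18.23654) = 4.1888

4.189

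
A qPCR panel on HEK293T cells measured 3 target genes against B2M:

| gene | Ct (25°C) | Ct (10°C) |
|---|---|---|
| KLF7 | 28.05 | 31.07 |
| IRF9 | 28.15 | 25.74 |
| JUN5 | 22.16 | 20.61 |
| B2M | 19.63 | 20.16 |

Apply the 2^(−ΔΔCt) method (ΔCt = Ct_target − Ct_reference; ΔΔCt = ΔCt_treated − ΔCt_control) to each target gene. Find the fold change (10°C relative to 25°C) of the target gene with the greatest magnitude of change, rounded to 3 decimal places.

7.674

KLF7: ΔΔCt = (31.07−20.16) − (28.05−19.63) = 10.91 − 8.42 = 2.49; fold change = 2^-2.49 = 0.178
IRF9: ΔΔCt = (25.74−20.16) − (28.15−19.63) = 5.58 − 8.52 = -2.94; fold change = 2^2.94 = 7.674
JUN5: ΔΔCt = (20.61−20.16) − (22.16−19.63) = 0.45 − 2.53 = -2.08; fold change = 2^2.08 = 4.228
IRF9 has the largest |ΔΔCt| = 2.94.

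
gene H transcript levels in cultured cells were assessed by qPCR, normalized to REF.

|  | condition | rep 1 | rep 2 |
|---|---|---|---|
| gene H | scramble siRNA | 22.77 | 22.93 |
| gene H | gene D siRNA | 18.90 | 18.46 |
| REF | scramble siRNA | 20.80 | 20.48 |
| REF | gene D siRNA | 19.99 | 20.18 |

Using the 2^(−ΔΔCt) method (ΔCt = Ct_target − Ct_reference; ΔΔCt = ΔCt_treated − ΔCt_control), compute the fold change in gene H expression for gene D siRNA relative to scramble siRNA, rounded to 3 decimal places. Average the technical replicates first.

12.252

Mean Ct: gene H scramble siRNA 22.850; gene H gene D siRNA 18.680; REF scramble siRNA 20.640; REF gene D siRNA 20.085
ΔCt(scramble siRNA) = 22.850 − 20.640 = 2.210
ΔCt(gene D siRNA) = 18.680 − 20.085 = -1.405
ΔΔCt = -1.405 − 2.210 = -3.615
Fold change = 2^(−(-3.615)) = 2^3.615 = 12.2525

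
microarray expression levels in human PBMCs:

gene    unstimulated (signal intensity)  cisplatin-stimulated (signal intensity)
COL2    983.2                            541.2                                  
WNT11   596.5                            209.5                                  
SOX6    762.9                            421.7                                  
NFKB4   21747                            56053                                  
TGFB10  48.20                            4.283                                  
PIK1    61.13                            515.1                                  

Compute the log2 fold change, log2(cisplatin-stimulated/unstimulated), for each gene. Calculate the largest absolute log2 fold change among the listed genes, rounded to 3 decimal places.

3.492

log2(541.2/983.2) = -0.861  (COL2)
log2(209.5/596.5) = -1.510  (WNT11)
log2(421.7/762.9) = -0.855  (SOX6)
log2(56053/21747) = 1.366  (NFKB4)
log2(4.283/48.20) = -3.492  (TGFB10)
log2(515.1/61.13) = 3.075  (PIK1)
The largest magnitude belongs to TGFB10.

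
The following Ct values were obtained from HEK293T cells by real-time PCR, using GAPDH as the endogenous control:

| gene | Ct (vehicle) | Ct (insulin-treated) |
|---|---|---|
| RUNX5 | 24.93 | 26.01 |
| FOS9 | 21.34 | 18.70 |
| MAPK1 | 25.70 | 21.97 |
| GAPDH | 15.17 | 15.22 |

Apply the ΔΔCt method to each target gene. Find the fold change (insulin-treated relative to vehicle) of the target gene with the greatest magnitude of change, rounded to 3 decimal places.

13.737

RUNX5: ΔΔCt = (26.01−15.22) − (24.93−15.17) = 10.79 − 9.76 = 1.03; fold change = 2^-1.03 = 0.490
FOS9: ΔΔCt = (18.70−15.22) − (21.34−15.17) = 3.48 − 6.17 = -2.69; fold change = 2^2.69 = 6.453
MAPK1: ΔΔCt = (21.97−15.22) − (25.70−15.17) = 6.75 − 10.53 = -3.78; fold change = 2^3.78 = 13.737
MAPK1 has the largest |ΔΔCt| = 3.78.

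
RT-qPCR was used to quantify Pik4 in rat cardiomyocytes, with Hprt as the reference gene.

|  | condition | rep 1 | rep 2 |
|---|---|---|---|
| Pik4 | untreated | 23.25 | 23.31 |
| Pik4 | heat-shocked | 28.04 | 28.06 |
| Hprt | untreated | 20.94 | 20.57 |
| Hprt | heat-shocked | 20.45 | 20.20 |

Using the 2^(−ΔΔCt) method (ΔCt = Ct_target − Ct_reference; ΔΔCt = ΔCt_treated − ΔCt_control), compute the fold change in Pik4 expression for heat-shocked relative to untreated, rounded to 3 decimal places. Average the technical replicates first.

0.027

Mean Ct: Pik4 untreated 23.280; Pik4 heat-shocked 28.050; Hprt untreated 20.755; Hprt heat-shocked 20.325
ΔCt(untreated) = 23.280 − 20.755 = 2.525
ΔCt(heat-shocked) = 28.050 − 20.325 = 7.725
ΔΔCt = 7.725 − 2.525 = 5.200
Fold change = 2^(−5.200) = 0.0272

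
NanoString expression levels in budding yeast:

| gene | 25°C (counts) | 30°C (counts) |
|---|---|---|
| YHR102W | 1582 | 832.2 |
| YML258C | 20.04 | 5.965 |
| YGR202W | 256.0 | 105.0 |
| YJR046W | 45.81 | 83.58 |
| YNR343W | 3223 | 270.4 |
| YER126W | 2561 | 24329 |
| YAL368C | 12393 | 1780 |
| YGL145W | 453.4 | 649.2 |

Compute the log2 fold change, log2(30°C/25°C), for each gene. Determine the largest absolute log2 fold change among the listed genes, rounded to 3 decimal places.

3.575

log2(832.2/1582) = -0.927  (YHR102W)
log2(5.965/20.04) = -1.748  (YML258C)
log2(105.0/256.0) = -1.286  (YGR202W)
log2(83.58/45.81) = 0.867  (YJR046W)
log2(270.4/3223) = -3.575  (YNR343W)
log2(24329/2561) = 3.248  (YER126W)
log2(1780/12393) = -2.800  (YAL368C)
log2(649.2/453.4) = 0.518  (YGL145W)
The largest magnitude belongs to YNR343W.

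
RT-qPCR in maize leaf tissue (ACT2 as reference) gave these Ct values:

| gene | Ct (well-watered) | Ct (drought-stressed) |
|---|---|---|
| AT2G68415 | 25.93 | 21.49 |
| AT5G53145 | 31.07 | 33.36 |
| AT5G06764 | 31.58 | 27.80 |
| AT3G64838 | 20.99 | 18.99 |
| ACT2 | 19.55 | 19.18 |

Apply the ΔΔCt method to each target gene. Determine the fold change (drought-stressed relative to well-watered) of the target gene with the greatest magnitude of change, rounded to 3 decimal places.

16.795

AT2G68415: ΔΔCt = (21.49−19.18) − (25.93−19.55) = 2.31 − 6.38 = -4.07; fold change = 2^4.07 = 16.795
AT5G53145: ΔΔCt = (33.36−19.18) − (31.07−19.55) = 14.18 − 11.52 = 2.66; fold change = 2^-2.66 = 0.158
AT5G06764: ΔΔCt = (27.80−19.18) − (31.58−19.55) = 8.62 − 12.03 = -3.41; fold change = 2^3.41 = 10.629
AT3G64838: ΔΔCt = (18.99−19.18) − (20.99−19.55) = -0.19 − 1.44 = -1.63; fold change = 2^1.63 = 3.095
AT2G68415 has the largest |ΔΔCt| = 4.07.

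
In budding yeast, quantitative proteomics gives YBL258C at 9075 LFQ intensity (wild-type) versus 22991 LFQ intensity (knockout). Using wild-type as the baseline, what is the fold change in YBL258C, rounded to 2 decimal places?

2.53

Fold change = 22991 / 9075 = 2.533
YBL258C is upregulated.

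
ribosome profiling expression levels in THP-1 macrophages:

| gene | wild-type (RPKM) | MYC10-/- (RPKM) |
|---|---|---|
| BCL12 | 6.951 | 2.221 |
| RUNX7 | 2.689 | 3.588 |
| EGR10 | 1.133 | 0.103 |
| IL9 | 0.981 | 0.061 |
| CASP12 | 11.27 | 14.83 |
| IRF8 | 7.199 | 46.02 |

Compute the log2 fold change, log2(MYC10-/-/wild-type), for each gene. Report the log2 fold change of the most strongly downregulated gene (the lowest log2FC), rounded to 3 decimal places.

log2(2.221/6.951) = -1.646  (BCL12)
log2(3.588/2.689) = 0.416  (RUNX7)
log2(0.103/1.133) = -3.459  (EGR10)
log2(0.061/0.981) = -4.007  (IL9)
log2(14.83/11.27) = 0.396  (CASP12)
log2(46.02/7.199) = 2.676  (IRF8)
IL9 is most strongly downregulated.

-4.007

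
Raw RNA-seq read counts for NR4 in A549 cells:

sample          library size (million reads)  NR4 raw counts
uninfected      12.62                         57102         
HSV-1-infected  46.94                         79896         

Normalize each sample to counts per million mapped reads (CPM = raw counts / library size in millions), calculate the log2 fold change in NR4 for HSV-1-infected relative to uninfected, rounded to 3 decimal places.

-1.411

CPM(uninfected) = 57102 / 12.62 = 4524.7227
CPM(HSV-1-infected) = 79896 / 46.94 = 1702.0878
Fold change = 1702.0878 / 4524.7227 = 0.37618
log2(0.37618) = -1.4105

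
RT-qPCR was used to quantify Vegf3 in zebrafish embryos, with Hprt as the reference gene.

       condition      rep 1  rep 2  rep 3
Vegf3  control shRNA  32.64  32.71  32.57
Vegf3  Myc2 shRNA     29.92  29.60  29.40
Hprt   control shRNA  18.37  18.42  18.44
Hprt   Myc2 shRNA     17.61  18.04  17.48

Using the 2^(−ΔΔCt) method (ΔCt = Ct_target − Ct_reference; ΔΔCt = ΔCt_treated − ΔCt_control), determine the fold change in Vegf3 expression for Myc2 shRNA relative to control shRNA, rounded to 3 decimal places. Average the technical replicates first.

Mean Ct: Vegf3 control shRNA 32.640; Vegf3 Myc2 shRNA 29.640; Hprt control shRNA 18.410; Hprt Myc2 shRNA 17.710
ΔCt(control shRNA) = 32.640 − 18.410 = 14.230
ΔCt(Myc2 shRNA) = 29.640 − 17.710 = 11.930
ΔΔCt = 11.930 − 14.230 = -2.300
Fold change = 2^(−(-2.300)) = 2^2.300 = 4.9246

4.925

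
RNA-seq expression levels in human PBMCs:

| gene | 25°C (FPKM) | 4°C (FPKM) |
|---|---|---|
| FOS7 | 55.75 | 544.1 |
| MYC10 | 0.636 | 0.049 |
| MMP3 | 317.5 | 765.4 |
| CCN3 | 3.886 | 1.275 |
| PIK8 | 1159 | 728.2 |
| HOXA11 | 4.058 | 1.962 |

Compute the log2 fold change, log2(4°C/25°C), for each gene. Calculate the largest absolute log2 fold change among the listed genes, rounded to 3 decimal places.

3.698

log2(544.1/55.75) = 3.287  (FOS7)
log2(0.049/0.636) = -3.698  (MYC10)
log2(765.4/317.5) = 1.269  (MMP3)
log2(1.275/3.886) = -1.608  (CCN3)
log2(728.2/1159) = -0.670  (PIK8)
log2(1.962/4.058) = -1.048  (HOXA11)
The largest magnitude belongs to MYC10.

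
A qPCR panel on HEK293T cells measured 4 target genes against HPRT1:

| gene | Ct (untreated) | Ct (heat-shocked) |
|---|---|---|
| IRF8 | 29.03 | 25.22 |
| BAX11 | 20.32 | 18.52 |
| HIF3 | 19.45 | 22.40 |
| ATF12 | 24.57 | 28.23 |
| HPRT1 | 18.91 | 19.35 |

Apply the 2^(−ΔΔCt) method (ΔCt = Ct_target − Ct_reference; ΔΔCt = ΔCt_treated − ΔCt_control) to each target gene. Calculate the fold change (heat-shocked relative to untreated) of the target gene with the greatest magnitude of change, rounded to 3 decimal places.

IRF8: ΔΔCt = (25.22−19.35) − (29.03−18.91) = 5.87 − 10.12 = -4.25; fold change = 2^4.25 = 19.027
BAX11: ΔΔCt = (18.52−19.35) − (20.32−18.91) = -0.83 − 1.41 = -2.24; fold change = 2^2.24 = 4.724
HIF3: ΔΔCt = (22.40−19.35) − (19.45−18.91) = 3.05 − 0.54 = 2.51; fold change = 2^-2.51 = 0.176
ATF12: ΔΔCt = (28.23−19.35) − (24.57−18.91) = 8.88 − 5.66 = 3.22; fold change = 2^-3.22 = 0.107
IRF8 has the largest |ΔΔCt| = 4.25.

19.027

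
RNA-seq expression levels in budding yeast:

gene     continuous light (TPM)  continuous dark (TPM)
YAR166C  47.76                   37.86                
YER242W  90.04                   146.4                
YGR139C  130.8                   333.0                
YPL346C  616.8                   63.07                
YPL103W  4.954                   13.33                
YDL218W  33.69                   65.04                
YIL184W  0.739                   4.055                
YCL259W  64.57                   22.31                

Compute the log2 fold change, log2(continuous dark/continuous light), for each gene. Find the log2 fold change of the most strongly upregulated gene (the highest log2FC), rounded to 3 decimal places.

log2(37.86/47.76) = -0.335  (YAR166C)
log2(146.4/90.04) = 0.701  (YER242W)
log2(333.0/130.8) = 1.348  (YGR139C)
log2(63.07/616.8) = -3.290  (YPL346C)
log2(13.33/4.954) = 1.428  (YPL103W)
log2(65.04/33.69) = 0.949  (YDL218W)
log2(4.055/0.739) = 2.456  (YIL184W)
log2(22.31/64.57) = -1.533  (YCL259W)
YIL184W is most strongly upregulated.

2.456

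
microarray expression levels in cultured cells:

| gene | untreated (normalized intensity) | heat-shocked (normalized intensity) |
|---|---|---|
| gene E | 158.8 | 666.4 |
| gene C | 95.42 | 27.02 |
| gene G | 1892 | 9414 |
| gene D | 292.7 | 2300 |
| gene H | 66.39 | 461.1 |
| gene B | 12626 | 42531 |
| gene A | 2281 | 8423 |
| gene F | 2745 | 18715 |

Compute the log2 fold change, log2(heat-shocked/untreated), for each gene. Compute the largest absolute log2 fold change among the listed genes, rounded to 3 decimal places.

2.974

log2(666.4/158.8) = 2.069  (gene E)
log2(27.02/95.42) = -1.820  (gene C)
log2(9414/1892) = 2.315  (gene G)
log2(2300/292.7) = 2.974  (gene D)
log2(461.1/66.39) = 2.796  (gene H)
log2(42531/12626) = 1.752  (gene B)
log2(8423/2281) = 1.885  (gene A)
log2(18715/2745) = 2.769  (gene F)
The largest magnitude belongs to gene D.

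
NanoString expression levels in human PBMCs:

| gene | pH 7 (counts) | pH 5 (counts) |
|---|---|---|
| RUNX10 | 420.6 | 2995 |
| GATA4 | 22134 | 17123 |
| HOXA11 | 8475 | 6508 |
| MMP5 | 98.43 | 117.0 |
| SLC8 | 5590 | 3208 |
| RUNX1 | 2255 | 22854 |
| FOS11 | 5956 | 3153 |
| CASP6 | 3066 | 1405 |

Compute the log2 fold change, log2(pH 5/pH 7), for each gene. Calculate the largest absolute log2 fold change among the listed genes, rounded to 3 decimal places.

3.341

log2(2995/420.6) = 2.832  (RUNX10)
log2(17123/22134) = -0.370  (GATA4)
log2(6508/8475) = -0.381  (HOXA11)
log2(117.0/98.43) = 0.249  (MMP5)
log2(3208/5590) = -0.801  (SLC8)
log2(22854/2255) = 3.341  (RUNX1)
log2(3153/5956) = -0.918  (FOS11)
log2(1405/3066) = -1.126  (CASP6)
The largest magnitude belongs to RUNX1.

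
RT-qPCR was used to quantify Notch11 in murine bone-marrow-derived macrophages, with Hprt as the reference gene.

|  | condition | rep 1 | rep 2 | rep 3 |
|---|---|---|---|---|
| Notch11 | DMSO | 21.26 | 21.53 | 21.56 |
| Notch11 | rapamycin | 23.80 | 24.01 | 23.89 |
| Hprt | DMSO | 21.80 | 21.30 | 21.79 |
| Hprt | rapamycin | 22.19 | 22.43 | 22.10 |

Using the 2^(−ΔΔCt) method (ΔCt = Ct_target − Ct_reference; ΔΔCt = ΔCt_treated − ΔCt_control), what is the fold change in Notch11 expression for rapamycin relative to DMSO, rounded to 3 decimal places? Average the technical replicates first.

Mean Ct: Notch11 DMSO 21.450; Notch11 rapamycin 23.900; Hprt DMSO 21.630; Hprt rapamycin 22.240
ΔCt(DMSO) = 21.450 − 21.630 = -0.180
ΔCt(rapamycin) = 23.900 − 22.240 = 1.660
ΔΔCt = 1.660 − (-0.180) = 1.840
Fold change = 2^(−1.840) = 0.2793

0.279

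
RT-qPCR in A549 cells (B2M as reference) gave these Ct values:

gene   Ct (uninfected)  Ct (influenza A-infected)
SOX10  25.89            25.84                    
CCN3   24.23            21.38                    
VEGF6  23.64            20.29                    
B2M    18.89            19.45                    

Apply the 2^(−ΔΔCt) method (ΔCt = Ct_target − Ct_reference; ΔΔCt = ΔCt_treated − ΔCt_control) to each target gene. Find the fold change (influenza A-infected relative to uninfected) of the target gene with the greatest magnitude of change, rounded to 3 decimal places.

15.032

SOX10: ΔΔCt = (25.84−19.45) − (25.89−18.89) = 6.39 − 7.00 = -0.61; fold change = 2^0.61 = 1.526
CCN3: ΔΔCt = (21.38−19.45) − (24.23−18.89) = 1.93 − 5.34 = -3.41; fold change = 2^3.41 = 10.629
VEGF6: ΔΔCt = (20.29−19.45) − (23.64−18.89) = 0.84 − 4.75 = -3.91; fold change = 2^3.91 = 15.032
VEGF6 has the largest |ΔΔCt| = 3.91.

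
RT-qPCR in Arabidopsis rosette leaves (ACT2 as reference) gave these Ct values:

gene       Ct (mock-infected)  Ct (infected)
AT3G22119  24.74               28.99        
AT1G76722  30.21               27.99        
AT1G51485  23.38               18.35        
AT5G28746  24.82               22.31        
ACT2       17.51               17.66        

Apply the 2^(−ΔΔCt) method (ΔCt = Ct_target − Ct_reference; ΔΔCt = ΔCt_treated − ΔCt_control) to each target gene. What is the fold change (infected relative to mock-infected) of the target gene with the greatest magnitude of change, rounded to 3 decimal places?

36.252

AT3G22119: ΔΔCt = (28.99−17.66) − (24.74−17.51) = 11.33 − 7.23 = 4.10; fold change = 2^-4.10 = 0.058
AT1G76722: ΔΔCt = (27.99−17.66) − (30.21−17.51) = 10.33 − 12.70 = -2.37; fold change = 2^2.37 = 5.169
AT1G51485: ΔΔCt = (18.35−17.66) − (23.38−17.51) = 0.69 − 5.87 = -5.18; fold change = 2^5.18 = 36.252
AT5G28746: ΔΔCt = (22.31−17.66) − (24.82−17.51) = 4.65 − 7.31 = -2.66; fold change = 2^2.66 = 6.320
AT1G51485 has the largest |ΔΔCt| = 5.18.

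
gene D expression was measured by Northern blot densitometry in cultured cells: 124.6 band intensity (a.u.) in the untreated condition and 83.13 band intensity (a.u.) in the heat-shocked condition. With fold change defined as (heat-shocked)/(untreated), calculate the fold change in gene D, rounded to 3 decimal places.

0.667

Fold change = 83.13 / 124.6 = 0.6672
gene D is downregulated.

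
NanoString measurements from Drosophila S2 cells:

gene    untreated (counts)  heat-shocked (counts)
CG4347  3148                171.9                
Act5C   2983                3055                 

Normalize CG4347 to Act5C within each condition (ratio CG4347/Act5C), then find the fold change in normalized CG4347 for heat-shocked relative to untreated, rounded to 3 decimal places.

0.053

CG4347/Act5C (untreated) = 3148 / 2983 = 1.0553
CG4347/Act5C (heat-shocked) = 171.9 / 3055 = 0.056268
Fold change = 0.056268 / 1.0553 = 0.0533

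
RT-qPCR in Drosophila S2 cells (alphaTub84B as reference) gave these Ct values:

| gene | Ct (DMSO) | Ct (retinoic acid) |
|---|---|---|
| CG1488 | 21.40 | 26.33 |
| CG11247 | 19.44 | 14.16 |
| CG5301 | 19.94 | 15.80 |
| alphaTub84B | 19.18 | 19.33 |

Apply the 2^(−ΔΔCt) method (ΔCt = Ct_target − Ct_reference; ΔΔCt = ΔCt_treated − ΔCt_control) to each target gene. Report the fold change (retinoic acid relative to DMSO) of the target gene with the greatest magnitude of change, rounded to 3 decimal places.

CG1488: ΔΔCt = (26.33−19.33) − (21.40−19.18) = 7.00 − 2.22 = 4.78; fold change = 2^-4.78 = 0.036
CG11247: ΔΔCt = (14.16−19.33) − (19.44−19.18) = -5.17 − 0.26 = -5.43; fold change = 2^5.43 = 43.111
CG5301: ΔΔCt = (15.80−19.33) − (19.94−19.18) = -3.53 − 0.76 = -4.29; fold change = 2^4.29 = 19.562
CG11247 has the largest |ΔΔCt| = 5.43.

43.111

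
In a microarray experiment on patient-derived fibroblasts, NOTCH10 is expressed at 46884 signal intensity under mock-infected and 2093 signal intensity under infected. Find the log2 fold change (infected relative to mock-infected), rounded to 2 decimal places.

-4.49

Fold change = 2093 / 46884 = 0.0446
log2(0.0446) = -4.485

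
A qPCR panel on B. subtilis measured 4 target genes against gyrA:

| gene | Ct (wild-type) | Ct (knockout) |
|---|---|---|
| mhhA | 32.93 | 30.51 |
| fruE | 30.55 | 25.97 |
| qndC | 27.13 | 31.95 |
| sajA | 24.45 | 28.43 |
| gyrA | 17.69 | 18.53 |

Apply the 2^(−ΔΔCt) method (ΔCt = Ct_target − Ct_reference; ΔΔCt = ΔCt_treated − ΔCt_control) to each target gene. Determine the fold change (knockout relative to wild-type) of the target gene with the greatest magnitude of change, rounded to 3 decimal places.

42.814

mhhA: ΔΔCt = (30.51−18.53) − (32.93−17.69) = 11.98 − 15.24 = -3.26; fold change = 2^3.26 = 9.580
fruE: ΔΔCt = (25.97−18.53) − (30.55−17.69) = 7.44 − 12.86 = -5.42; fold change = 2^5.42 = 42.814
qndC: ΔΔCt = (31.95−18.53) − (27.13−17.69) = 13.42 − 9.44 = 3.98; fold change = 2^-3.98 = 0.063
sajA: ΔΔCt = (28.43−18.53) − (24.45−17.69) = 9.90 − 6.76 = 3.14; fold change = 2^-3.14 = 0.113
fruE has the largest |ΔΔCt| = 5.42.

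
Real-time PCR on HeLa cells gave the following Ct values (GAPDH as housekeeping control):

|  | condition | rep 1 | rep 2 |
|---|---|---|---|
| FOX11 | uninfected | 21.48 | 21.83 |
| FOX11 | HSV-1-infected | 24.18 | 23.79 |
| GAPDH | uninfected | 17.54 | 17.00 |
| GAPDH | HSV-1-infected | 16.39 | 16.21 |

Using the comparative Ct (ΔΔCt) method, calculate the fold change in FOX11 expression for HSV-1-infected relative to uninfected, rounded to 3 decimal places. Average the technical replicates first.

0.102

Mean Ct: FOX11 uninfected 21.655; FOX11 HSV-1-infected 23.985; GAPDH uninfected 17.270; GAPDH HSV-1-infected 16.300
ΔCt(uninfected) = 21.655 − 17.270 = 4.385
ΔCt(HSV-1-infected) = 23.985 − 16.300 = 7.685
ΔΔCt = 7.685 − 4.385 = 3.300
Fold change = 2^(−3.300) = 0.1015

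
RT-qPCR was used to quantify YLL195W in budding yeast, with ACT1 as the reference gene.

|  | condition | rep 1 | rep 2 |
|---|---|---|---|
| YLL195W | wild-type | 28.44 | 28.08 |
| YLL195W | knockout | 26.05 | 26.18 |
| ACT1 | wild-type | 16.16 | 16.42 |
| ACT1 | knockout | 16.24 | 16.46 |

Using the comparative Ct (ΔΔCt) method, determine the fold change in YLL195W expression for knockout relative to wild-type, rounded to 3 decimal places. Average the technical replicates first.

Mean Ct: YLL195W wild-type 28.260; YLL195W knockout 26.115; ACT1 wild-type 16.290; ACT1 knockout 16.350
ΔCt(wild-type) = 28.260 − 16.290 = 11.970
ΔCt(knockout) = 26.115 − 16.350 = 9.765
ΔΔCt = 9.765 − 11.970 = -2.205
Fold change = 2^(−(-2.205)) = 2^2.205 = 4.6107

4.611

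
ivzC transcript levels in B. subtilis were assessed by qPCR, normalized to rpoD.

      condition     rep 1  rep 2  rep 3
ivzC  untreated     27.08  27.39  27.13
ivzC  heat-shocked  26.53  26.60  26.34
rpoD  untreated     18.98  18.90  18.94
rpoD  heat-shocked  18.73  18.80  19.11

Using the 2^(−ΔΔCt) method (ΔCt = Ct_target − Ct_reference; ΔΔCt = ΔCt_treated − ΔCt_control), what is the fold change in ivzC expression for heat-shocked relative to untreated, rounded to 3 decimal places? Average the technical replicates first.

1.569

Mean Ct: ivzC untreated 27.200; ivzC heat-shocked 26.490; rpoD untreated 18.940; rpoD heat-shocked 18.880
ΔCt(untreated) = 27.200 − 18.940 = 8.260
ΔCt(heat-shocked) = 26.490 − 18.880 = 7.610
ΔΔCt = 7.610 − 8.260 = -0.650
Fold change = 2^(−(-0.650)) = 2^0.650 = 1.5692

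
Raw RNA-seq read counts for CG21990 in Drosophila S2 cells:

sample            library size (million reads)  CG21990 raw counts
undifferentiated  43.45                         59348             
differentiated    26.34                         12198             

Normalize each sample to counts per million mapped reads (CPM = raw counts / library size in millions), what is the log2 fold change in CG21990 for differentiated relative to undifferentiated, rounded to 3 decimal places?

-1.560

CPM(undifferentiated) = 59348 / 43.45 = 1365.8918
CPM(differentiated) = 12198 / 26.34 = 463.0979
Fold change = 463.0979 / 1365.8918 = 0.33904
log2(0.33904) = -1.5605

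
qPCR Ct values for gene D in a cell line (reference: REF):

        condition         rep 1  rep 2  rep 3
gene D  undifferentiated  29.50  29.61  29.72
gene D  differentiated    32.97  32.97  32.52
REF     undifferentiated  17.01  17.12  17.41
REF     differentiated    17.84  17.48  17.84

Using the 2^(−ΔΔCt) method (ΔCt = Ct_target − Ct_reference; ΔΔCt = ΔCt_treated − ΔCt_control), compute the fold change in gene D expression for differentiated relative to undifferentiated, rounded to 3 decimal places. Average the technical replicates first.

0.157

Mean Ct: gene D undifferentiated 29.610; gene D differentiated 32.820; REF undifferentiated 17.180; REF differentiated 17.720
ΔCt(undifferentiated) = 29.610 − 17.180 = 12.430
ΔCt(differentiated) = 32.820 − 17.720 = 15.100
ΔΔCt = 15.100 − 12.430 = 2.670
Fold change = 2^(−2.670) = 0.1571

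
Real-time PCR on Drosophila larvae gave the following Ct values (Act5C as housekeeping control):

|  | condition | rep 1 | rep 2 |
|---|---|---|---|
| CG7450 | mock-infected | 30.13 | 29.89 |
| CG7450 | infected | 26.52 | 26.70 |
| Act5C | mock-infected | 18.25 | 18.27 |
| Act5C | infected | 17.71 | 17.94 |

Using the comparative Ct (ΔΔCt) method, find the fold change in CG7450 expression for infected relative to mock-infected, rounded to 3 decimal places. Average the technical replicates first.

Mean Ct: CG7450 mock-infected 30.010; CG7450 infected 26.610; Act5C mock-infected 18.260; Act5C infected 17.825
ΔCt(mock-infected) = 30.010 − 18.260 = 11.750
ΔCt(infected) = 26.610 − 17.825 = 8.785
ΔΔCt = 8.785 − 11.750 = -2.965
Fold change = 2^(−(-2.965)) = 2^2.965 = 7.8083

7.808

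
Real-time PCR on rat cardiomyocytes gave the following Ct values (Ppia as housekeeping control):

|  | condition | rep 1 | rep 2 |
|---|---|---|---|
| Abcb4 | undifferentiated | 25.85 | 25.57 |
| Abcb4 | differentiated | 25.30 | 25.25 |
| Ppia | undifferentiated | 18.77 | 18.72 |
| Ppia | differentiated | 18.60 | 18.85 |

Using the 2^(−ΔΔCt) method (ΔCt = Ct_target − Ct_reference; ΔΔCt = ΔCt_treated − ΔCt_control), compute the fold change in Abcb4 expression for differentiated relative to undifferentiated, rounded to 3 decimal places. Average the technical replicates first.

Mean Ct: Abcb4 undifferentiated 25.710; Abcb4 differentiated 25.275; Ppia undifferentiated 18.745; Ppia differentiated 18.725
ΔCt(undifferentiated) = 25.710 − 18.745 = 6.965
ΔCt(differentiated) = 25.275 − 18.725 = 6.550
ΔΔCt = 6.550 − 6.965 = -0.415
Fold change = 2^(−(-0.415)) = 2^0.415 = 1.3333

1.333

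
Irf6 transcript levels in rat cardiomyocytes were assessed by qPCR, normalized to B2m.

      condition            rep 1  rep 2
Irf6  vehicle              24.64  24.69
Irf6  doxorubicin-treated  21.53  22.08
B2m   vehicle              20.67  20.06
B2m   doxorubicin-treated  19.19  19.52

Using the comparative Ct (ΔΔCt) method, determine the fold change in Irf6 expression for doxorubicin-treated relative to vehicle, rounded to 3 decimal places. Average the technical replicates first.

3.605

Mean Ct: Irf6 vehicle 24.665; Irf6 doxorubicin-treated 21.805; B2m vehicle 20.365; B2m doxorubicin-treated 19.355
ΔCt(vehicle) = 24.665 − 20.365 = 4.300
ΔCt(doxorubicin-treated) = 21.805 − 19.355 = 2.450
ΔΔCt = 2.450 − 4.300 = -1.850
Fold change = 2^(−(-1.850)) = 2^1.850 = 3.6050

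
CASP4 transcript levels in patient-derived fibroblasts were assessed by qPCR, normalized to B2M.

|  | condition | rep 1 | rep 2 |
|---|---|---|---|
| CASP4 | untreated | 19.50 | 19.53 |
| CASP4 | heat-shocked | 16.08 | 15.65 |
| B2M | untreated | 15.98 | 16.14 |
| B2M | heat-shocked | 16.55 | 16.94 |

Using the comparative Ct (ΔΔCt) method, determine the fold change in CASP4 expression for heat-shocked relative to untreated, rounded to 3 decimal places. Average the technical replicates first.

20.182

Mean Ct: CASP4 untreated 19.515; CASP4 heat-shocked 15.865; B2M untreated 16.060; B2M heat-shocked 16.745
ΔCt(untreated) = 19.515 − 16.060 = 3.455
ΔCt(heat-shocked) = 15.865 − 16.745 = -0.880
ΔΔCt = -0.880 − 3.455 = -4.335
Fold change = 2^(−(-4.335)) = 2^4.335 = 20.1820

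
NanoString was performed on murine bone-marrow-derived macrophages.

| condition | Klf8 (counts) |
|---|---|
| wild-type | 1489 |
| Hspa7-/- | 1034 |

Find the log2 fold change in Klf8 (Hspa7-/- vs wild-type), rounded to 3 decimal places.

Fold change = 1034 / 1489 = 0.6944
log2(0.6944) = -0.5261

-0.526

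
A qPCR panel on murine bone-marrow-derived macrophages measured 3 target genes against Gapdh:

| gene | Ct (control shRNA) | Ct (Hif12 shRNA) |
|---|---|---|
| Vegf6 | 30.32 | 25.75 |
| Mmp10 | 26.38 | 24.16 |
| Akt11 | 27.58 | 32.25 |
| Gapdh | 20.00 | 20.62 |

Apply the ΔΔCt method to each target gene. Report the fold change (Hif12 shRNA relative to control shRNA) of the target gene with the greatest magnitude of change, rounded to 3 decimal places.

36.504

Vegf6: ΔΔCt = (25.75−20.62) − (30.32−20.00) = 5.13 − 10.32 = -5.19; fold change = 2^5.19 = 36.504
Mmp10: ΔΔCt = (24.16−20.62) − (26.38−20.00) = 3.54 − 6.38 = -2.84; fold change = 2^2.84 = 7.160
Akt11: ΔΔCt = (32.25−20.62) − (27.58−20.00) = 11.63 − 7.58 = 4.05; fold change = 2^-4.05 = 0.060
Vegf6 has the largest |ΔΔCt| = 5.19.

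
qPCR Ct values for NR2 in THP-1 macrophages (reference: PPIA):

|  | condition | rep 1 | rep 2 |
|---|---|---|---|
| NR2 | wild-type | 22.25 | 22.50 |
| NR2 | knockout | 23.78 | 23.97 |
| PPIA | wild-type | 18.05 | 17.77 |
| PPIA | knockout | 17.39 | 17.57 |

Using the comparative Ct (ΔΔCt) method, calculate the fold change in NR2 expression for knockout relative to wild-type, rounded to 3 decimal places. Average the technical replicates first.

Mean Ct: NR2 wild-type 22.375; NR2 knockout 23.875; PPIA wild-type 17.910; PPIA knockout 17.480
ΔCt(wild-type) = 22.375 − 17.910 = 4.465
ΔCt(knockout) = 23.875 − 17.480 = 6.395
ΔΔCt = 6.395 − 4.465 = 1.930
Fold change = 2^(−1.930) = 0.2624

0.262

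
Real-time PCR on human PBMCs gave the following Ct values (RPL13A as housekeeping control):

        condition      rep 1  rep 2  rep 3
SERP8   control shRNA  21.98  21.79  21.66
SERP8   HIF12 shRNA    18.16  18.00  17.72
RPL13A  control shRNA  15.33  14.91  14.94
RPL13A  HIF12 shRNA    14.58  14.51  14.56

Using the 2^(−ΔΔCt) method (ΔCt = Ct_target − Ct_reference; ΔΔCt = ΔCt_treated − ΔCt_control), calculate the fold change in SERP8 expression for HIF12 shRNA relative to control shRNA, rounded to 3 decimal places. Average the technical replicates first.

10.126

Mean Ct: SERP8 control shRNA 21.810; SERP8 HIF12 shRNA 17.960; RPL13A control shRNA 15.060; RPL13A HIF12 shRNA 14.550
ΔCt(control shRNA) = 21.810 − 15.060 = 6.750
ΔCt(HIF12 shRNA) = 17.960 − 14.550 = 3.410
ΔΔCt = 3.410 − 6.750 = -3.340
Fold change = 2^(−(-3.340)) = 2^3.340 = 10.1261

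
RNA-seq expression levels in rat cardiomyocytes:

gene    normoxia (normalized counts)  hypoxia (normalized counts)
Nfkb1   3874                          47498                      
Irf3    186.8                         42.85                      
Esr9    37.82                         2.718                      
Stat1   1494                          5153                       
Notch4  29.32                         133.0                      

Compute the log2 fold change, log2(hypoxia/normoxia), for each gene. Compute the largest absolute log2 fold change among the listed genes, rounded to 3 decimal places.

log2(47498/3874) = 3.616  (Nfkb1)
log2(42.85/186.8) = -2.124  (Irf3)
log2(2.718/37.82) = -3.799  (Esr9)
log2(5153/1494) = 1.786  (Stat1)
log2(133.0/29.32) = 2.181  (Notch4)
The largest magnitude belongs to Esr9.

3.799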